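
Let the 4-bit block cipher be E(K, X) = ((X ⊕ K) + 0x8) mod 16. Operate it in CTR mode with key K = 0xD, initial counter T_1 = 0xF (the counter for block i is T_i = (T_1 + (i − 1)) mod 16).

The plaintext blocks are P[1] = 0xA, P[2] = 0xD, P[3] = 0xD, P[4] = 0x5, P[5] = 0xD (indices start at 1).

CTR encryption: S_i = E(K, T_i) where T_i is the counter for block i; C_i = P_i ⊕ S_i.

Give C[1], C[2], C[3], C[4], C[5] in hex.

C[1]: T = 0xF, S = E(K, T) = 0xA; 0xA ⊕ 0xA = 0x0.
C[2]: T = 0x0, S = E(K, T) = 0x5; 0xD ⊕ 0x5 = 0x8.
C[3]: T = 0x1, S = E(K, T) = 0x4; 0xD ⊕ 0x4 = 0x9.
C[4]: T = 0x2, S = E(K, T) = 0x7; 0x5 ⊕ 0x7 = 0x2.
C[5]: T = 0x3, S = E(K, T) = 0x6; 0xD ⊕ 0x6 = 0xB.

C[1] = 0x0, C[2] = 0x8, C[3] = 0x9, C[4] = 0x2, C[5] = 0xB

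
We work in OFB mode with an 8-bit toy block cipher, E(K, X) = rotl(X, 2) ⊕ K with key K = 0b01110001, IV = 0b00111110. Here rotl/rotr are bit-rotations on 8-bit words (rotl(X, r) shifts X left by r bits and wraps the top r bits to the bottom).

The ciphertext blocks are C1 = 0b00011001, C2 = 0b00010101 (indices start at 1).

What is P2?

P2 = 0b01000010

OFB decryption: S_i = E(K, S_{i−1}) with S_{0} = IV; P_i = C_i ⊕ S_i.
P1: S = E(K, 0b00111110) = 0b10001001; 0b00011001 ⊕ 0b10001001 = 0b10010000.
P2: S = E(K, 0b10001001) = 0b01010111; 0b00010101 ⊕ 0b01010111 = 0b01000010.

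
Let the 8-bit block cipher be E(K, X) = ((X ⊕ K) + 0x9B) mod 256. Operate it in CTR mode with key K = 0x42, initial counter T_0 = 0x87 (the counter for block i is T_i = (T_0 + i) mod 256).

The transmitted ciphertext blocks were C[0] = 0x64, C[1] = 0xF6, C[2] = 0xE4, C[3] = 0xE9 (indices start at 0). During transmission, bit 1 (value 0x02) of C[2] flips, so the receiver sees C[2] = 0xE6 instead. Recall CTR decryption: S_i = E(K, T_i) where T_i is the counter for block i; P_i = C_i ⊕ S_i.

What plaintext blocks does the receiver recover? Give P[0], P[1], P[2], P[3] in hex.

P[0] = 0x04, P[1] = 0x93, P[2] = 0x80, P[3] = 0x8A

Only C[2] changed, to 0xE6. In CTR, a change in C_i flips the same bit in P_i only; the keystream is unaffected. Decrypting the received ciphertext:
P[0]: T = 0x87, S = E(K, T) = 0x60; 0x64 ⊕ 0x60 = 0x04.
P[1]: T = 0x88, S = E(K, T) = 0x65; 0xF6 ⊕ 0x65 = 0x93.
P[2]: T = 0x89, S = E(K, T) = 0x66; 0xE6 ⊕ 0x66 = 0x80.
P[3]: T = 0x8A, S = E(K, T) = 0x63; 0xE9 ⊕ 0x63 = 0x8A.
Blocks that differ from the original plaintext: P[2].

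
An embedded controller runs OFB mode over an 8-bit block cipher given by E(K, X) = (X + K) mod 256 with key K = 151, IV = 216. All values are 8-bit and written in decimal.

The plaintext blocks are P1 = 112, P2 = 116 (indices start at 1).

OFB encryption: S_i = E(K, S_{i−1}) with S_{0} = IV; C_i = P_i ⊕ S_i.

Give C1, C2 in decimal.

C1 = 31, C2 = 114

C1: S = E(K, 216) = 111; 112 ⊕ 111 = 31.
C2: S = E(K, 111) = 6; 116 ⊕ 6 = 114.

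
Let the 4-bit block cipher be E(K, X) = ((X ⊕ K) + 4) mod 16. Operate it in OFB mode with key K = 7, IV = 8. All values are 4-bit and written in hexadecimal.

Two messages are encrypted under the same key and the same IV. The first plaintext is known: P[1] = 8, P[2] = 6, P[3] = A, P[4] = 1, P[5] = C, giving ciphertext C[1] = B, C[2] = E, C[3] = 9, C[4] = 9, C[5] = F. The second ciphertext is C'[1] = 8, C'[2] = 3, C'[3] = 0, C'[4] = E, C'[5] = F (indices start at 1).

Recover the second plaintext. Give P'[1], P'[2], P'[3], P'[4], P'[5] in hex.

P'[1] = B, P'[2] = B, P'[3] = 3, P'[4] = 6, P'[5] = C

In OFB with a reused IV, both messages share the same keystream S_i, so C_i ⊕ C'_i = P_i ⊕ P'_i and thus P'_i = P_i ⊕ C_i ⊕ C'_i.
P'[1]: 8 ⊕ B ⊕ 8 = B.
P'[2]: 6 ⊕ E ⊕ 3 = B.
P'[3]: A ⊕ 9 ⊕ 0 = 3.
P'[4]: 1 ⊕ 9 ⊕ E = 6.
P'[5]: C ⊕ F ⊕ F = C.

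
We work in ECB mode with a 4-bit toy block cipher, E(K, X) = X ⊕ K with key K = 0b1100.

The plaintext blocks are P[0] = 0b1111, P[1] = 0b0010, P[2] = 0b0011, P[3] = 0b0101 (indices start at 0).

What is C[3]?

C[3] = 0b1001

ECB encryption: C_i = E(K, P_i).
C[3]: E(K, 0b0101) = 0b1001.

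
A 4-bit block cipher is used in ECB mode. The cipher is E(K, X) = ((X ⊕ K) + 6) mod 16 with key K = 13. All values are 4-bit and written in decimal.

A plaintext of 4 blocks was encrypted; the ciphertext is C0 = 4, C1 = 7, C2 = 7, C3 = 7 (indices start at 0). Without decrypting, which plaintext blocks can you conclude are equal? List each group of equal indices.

ECB encrypts each block independently with the same key, so equal ciphertext blocks imply equal plaintext blocks.
C1 = C2 = C3 = 7, so P1 = P2 = P3.

P1 = P2 = P3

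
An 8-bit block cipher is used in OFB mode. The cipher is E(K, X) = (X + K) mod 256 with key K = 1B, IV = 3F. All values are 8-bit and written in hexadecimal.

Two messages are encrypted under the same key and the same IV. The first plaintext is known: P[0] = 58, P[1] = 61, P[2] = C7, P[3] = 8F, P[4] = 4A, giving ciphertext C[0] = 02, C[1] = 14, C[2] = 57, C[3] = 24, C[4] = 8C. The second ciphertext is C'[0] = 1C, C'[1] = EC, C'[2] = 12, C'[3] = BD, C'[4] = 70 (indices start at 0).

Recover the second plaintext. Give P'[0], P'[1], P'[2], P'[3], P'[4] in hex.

P'[0] = 46, P'[1] = 99, P'[2] = 82, P'[3] = 16, P'[4] = B6

In OFB with a reused IV, both messages share the same keystream S_i, so C_i ⊕ C'_i = P_i ⊕ P'_i and thus P'_i = P_i ⊕ C_i ⊕ C'_i.
P'[0]: 58 ⊕ 02 ⊕ 1C = 46.
P'[1]: 61 ⊕ 14 ⊕ EC = 99.
P'[2]: C7 ⊕ 57 ⊕ 12 = 82.
P'[3]: 8F ⊕ 24 ⊕ BD = 16.
P'[4]: 4A ⊕ 8C ⊕ 70 = B6.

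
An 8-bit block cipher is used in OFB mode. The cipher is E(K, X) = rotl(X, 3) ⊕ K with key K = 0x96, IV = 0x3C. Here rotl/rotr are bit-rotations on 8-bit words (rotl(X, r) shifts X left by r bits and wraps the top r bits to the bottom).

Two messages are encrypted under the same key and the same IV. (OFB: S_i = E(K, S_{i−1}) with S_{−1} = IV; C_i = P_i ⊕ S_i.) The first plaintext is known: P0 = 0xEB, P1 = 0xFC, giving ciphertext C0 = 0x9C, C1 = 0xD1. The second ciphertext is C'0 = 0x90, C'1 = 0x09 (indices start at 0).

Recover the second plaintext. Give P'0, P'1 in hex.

P'0 = 0xE7, P'1 = 0x24

In OFB with a reused IV, both messages share the same keystream S_i, so C_i ⊕ C'_i = P_i ⊕ P'_i and thus P'_i = P_i ⊕ C_i ⊕ C'_i.
P'0: 0xEB ⊕ 0x9C ⊕ 0x90 = 0xE7.
P'1: 0xFC ⊕ 0xD1 ⊕ 0x09 = 0x24.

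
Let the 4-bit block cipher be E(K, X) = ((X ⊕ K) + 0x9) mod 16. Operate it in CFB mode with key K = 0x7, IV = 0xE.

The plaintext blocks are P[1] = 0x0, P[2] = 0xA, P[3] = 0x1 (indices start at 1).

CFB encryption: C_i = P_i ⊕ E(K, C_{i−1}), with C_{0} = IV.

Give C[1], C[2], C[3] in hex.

C[1] = 0x2, C[2] = 0x4, C[3] = 0xD

C[1]: E(K, 0xE) = 0x2; 0x0 ⊕ 0x2 = 0x2.
C[2]: E(K, 0x2) = 0xE; 0xA ⊕ 0xE = 0x4.
C[3]: E(K, 0x4) = 0xC; 0x1 ⊕ 0xC = 0xD.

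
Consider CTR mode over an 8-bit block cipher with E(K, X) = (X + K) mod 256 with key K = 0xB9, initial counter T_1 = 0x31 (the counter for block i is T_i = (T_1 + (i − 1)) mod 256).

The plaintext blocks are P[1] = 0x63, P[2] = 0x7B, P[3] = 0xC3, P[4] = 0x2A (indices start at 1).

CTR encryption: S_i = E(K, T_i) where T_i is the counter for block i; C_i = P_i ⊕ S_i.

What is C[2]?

C[2] = 0x90

C[1]: T = 0x31, S = E(K, T) = 0xEA; 0x63 ⊕ 0xEA = 0x89.
C[2]: T = 0x32, S = E(K, T) = 0xEB; 0x7B ⊕ 0xEB = 0x90.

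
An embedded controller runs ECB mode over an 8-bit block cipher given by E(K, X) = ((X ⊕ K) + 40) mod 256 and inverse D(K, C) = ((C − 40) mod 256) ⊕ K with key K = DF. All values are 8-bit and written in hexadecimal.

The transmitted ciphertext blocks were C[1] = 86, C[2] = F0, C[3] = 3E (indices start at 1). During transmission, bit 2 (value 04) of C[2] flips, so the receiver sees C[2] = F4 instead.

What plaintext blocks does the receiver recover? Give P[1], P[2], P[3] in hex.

ECB decryption: P_i = D(K, C_i).
Only C[2] changed, to F4. In ECB, a change in C_i affects only P_i. Decrypting the received ciphertext:
P[1]: D(K, 86) = 99.
P[2]: D(K, F4) = 6B.
P[3]: D(K, 3E) = 21.
Blocks that differ from the original plaintext: P[2].

P[1] = 99, P[2] = 6B, P[3] = 21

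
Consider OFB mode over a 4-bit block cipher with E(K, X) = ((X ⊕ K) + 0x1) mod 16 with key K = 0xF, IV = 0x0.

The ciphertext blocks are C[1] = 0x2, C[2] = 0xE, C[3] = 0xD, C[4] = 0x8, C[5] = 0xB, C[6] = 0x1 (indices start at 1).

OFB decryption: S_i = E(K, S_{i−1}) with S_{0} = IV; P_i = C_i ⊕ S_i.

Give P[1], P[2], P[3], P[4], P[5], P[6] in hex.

P[1]: S = E(K, 0x0) = 0x0; 0x2 ⊕ 0x0 = 0x2.
P[2]: S = E(K, 0x0) = 0x0; 0xE ⊕ 0x0 = 0xE.
P[3]: S = E(K, 0x0) = 0x0; 0xD ⊕ 0x0 = 0xD.
P[4]: S = E(K, 0x0) = 0x0; 0x8 ⊕ 0x0 = 0x8.
P[5]: S = E(K, 0x0) = 0x0; 0xB ⊕ 0x0 = 0xB.
P[6]: S = E(K, 0x0) = 0x0; 0x1 ⊕ 0x0 = 0x1.

P[1] = 0x2, P[2] = 0xE, P[3] = 0xD, P[4] = 0x8, P[5] = 0xB, P[6] = 0x1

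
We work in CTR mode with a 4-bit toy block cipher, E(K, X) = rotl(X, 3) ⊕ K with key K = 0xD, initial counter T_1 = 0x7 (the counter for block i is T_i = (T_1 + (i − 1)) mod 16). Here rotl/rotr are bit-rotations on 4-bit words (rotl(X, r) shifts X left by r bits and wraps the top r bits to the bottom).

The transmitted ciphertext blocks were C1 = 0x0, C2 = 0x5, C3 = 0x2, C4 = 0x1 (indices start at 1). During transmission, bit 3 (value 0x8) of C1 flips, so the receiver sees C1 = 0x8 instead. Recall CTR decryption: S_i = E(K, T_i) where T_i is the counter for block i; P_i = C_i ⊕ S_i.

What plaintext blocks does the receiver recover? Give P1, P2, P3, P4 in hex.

P1 = 0xE, P2 = 0xC, P3 = 0x3, P4 = 0x9

Only C1 changed, to 0x8. In CTR, a change in C_i flips the same bit in P_i only; the keystream is unaffected. Decrypting the received ciphertext:
P1: T = 0x7, S = E(K, T) = 0x6; 0x8 ⊕ 0x6 = 0xE.
P2: T = 0x8, S = E(K, T) = 0x9; 0x5 ⊕ 0x9 = 0xC.
P3: T = 0x9, S = E(K, T) = 0x1; 0x2 ⊕ 0x1 = 0x3.
P4: T = 0xA, S = E(K, T) = 0x8; 0x1 ⊕ 0x8 = 0x9.
Blocks that differ from the original plaintext: P1.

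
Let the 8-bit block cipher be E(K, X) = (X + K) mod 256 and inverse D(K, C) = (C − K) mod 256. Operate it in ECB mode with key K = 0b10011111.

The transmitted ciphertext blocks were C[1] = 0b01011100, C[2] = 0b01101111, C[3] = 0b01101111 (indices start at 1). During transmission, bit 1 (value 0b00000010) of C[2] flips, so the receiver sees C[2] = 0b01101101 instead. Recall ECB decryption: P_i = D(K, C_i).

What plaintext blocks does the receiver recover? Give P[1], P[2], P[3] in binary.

P[1] = 0b10111101, P[2] = 0b11001110, P[3] = 0b11010000

Only C[2] changed, to 0b01101101. In ECB, a change in C_i affects only P_i. Decrypting the received ciphertext:
P[1]: D(K, 0b01011100) = 0b10111101.
P[2]: D(K, 0b01101101) = 0b11001110.
P[3]: D(K, 0b01101111) = 0b11010000.
Blocks that differ from the original plaintext: P[2].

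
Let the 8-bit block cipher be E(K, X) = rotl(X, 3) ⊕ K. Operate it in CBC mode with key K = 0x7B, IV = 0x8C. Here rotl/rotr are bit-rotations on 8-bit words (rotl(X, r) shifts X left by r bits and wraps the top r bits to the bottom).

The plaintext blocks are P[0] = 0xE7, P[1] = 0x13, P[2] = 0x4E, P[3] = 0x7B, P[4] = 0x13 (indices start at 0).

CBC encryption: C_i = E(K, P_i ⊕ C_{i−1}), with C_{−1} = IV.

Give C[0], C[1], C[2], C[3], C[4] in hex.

C[0]: P[0] ⊕ 0x8C = 0x6B; E(K, 0x6B) = 0x20.
C[1]: P[1] ⊕ 0x20 = 0x33; E(K, 0x33) = 0xE2.
C[2]: P[2] ⊕ 0xE2 = 0xAC; E(K, 0xAC) = 0x1E.
C[3]: P[3] ⊕ 0x1E = 0x65; E(K, 0x65) = 0x50.
C[4]: P[4] ⊕ 0x50 = 0x43; E(K, 0x43) = 0x61.

C[0] = 0x20, C[1] = 0xE2, C[2] = 0x1E, C[3] = 0x50, C[4] = 0x61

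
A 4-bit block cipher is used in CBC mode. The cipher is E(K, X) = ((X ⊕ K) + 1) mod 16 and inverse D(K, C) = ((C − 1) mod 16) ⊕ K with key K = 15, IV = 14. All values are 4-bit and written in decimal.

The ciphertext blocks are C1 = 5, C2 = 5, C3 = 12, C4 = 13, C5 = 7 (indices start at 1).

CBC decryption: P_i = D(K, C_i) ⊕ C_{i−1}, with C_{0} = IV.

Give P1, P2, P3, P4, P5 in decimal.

P1: D(K, 5) = 11; 11 ⊕ 14 = 5.
P2: D(K, 5) = 11; 11 ⊕ 5 = 14.
P3: D(K, 12) = 4; 4 ⊕ 5 = 1.
P4: D(K, 13) = 3; 3 ⊕ 12 = 15.
P5: D(K, 7) = 9; 9 ⊕ 13 = 4.

P1 = 5, P2 = 14, P3 = 1, P4 = 15, P5 = 4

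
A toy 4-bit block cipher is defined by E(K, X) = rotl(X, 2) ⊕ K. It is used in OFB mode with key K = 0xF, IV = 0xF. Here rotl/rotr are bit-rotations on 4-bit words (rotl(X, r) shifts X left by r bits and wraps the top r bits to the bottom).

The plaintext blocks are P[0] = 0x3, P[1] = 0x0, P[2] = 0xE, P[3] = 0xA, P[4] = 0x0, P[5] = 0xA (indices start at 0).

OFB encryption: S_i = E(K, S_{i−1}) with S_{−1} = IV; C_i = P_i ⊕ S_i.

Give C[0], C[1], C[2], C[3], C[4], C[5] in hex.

C[0]: S = E(K, 0xF) = 0x0; 0x3 ⊕ 0x0 = 0x3.
C[1]: S = E(K, 0x0) = 0xF; 0x0 ⊕ 0xF = 0xF.
C[2]: S = E(K, 0xF) = 0x0; 0xE ⊕ 0x0 = 0xE.
C[3]: S = E(K, 0x0) = 0xF; 0xA ⊕ 0xF = 0x5.
C[4]: S = E(K, 0xF) = 0x0; 0x0 ⊕ 0x0 = 0x0.
C[5]: S = E(K, 0x0) = 0xF; 0xA ⊕ 0xF = 0x5.

C[0] = 0x3, C[1] = 0xF, C[2] = 0xE, C[3] = 0x5, C[4] = 0x0, C[5] = 0x5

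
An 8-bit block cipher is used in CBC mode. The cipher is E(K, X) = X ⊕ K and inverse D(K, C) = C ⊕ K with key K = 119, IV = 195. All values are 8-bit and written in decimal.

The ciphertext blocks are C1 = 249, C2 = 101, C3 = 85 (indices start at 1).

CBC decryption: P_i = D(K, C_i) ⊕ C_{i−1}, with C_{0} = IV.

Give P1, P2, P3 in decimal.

P1: D(K, 249) = 142; 142 ⊕ 195 = 77.
P2: D(K, 101) = 18; 18 ⊕ 249 = 235.
P3: D(K, 85) = 34; 34 ⊕ 101 = 71.

P1 = 77, P2 = 235, P3 = 71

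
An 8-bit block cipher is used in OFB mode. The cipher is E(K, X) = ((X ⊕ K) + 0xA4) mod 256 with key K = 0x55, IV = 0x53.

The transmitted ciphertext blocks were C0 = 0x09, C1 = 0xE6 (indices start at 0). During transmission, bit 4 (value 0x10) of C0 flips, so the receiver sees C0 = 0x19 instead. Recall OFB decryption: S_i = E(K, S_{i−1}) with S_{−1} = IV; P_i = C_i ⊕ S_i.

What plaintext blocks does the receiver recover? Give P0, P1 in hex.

Only C0 changed, to 0x19. In OFB, a change in C_i flips the same bit in P_i only; the keystream is unaffected. Decrypting the received ciphertext:
P0: S = E(K, 0x53) = 0xAA; 0x19 ⊕ 0xAA = 0xB3.
P1: S = E(K, 0xAA) = 0xA3; 0xE6 ⊕ 0xA3 = 0x45.
Blocks that differ from the original plaintext: P0.

P0 = 0xB3, P1 = 0x45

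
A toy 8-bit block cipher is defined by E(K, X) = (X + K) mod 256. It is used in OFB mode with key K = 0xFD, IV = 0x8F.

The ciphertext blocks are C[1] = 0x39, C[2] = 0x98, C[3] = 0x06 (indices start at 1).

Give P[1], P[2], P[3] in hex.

OFB decryption: S_i = E(K, S_{i−1}) with S_{0} = IV; P_i = C_i ⊕ S_i.
P[1]: S = E(K, 0x8F) = 0x8C; 0x39 ⊕ 0x8C = 0xB5.
P[2]: S = E(K, 0x8C) = 0x89; 0x98 ⊕ 0x89 = 0x11.
P[3]: S = E(K, 0x89) = 0x86; 0x06 ⊕ 0x86 = 0x80.

P[1] = 0xB5, P[2] = 0x11, P[3] = 0x80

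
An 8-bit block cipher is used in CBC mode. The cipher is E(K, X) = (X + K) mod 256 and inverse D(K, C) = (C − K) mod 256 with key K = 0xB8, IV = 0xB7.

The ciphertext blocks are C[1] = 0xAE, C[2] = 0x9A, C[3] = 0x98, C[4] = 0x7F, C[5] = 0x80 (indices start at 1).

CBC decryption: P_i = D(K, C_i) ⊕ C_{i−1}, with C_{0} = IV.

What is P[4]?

P[4] = 0x5F

P[4]: D(K, 0x7F) = 0xC7; 0xC7 ⊕ 0x98 = 0x5F.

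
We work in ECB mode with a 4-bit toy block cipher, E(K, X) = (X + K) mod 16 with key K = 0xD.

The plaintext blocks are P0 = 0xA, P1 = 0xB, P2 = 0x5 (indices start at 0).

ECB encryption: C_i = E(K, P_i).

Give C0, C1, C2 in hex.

C0: E(K, 0xA) = 0x7.
C1: E(K, 0xB) = 0x8.
C2: E(K, 0x5) = 0x2.

C0 = 0x7, C1 = 0x8, C2 = 0x2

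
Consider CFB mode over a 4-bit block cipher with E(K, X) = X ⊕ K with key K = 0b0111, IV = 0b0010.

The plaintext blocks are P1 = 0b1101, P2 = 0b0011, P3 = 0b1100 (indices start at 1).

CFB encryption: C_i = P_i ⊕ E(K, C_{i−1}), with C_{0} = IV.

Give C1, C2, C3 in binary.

C1 = 0b1000, C2 = 0b1100, C3 = 0b0111

C1: E(K, 0b0010) = 0b0101; 0b1101 ⊕ 0b0101 = 0b1000.
C2: E(K, 0b1000) = 0b1111; 0b0011 ⊕ 0b1111 = 0b1100.
C3: E(K, 0b1100) = 0b1011; 0b1100 ⊕ 0b1011 = 0b0111.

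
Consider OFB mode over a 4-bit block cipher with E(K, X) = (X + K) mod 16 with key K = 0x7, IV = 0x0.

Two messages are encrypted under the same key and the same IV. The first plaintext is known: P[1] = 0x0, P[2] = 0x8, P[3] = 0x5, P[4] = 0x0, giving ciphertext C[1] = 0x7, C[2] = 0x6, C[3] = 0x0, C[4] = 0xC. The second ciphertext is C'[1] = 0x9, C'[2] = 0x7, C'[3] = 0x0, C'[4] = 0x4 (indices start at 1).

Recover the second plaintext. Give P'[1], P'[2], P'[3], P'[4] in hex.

In OFB with a reused IV, both messages share the same keystream S_i, so C_i ⊕ C'_i = P_i ⊕ P'_i and thus P'_i = P_i ⊕ C_i ⊕ C'_i.
P'[1]: 0x0 ⊕ 0x7 ⊕ 0x9 = 0xE.
P'[2]: 0x8 ⊕ 0x6 ⊕ 0x7 = 0x9.
P'[3]: 0x5 ⊕ 0x0 ⊕ 0x0 = 0x5.
P'[4]: 0x0 ⊕ 0xC ⊕ 0x4 = 0x8.

P'[1] = 0xE, P'[2] = 0x9, P'[3] = 0x5, P'[4] = 0x8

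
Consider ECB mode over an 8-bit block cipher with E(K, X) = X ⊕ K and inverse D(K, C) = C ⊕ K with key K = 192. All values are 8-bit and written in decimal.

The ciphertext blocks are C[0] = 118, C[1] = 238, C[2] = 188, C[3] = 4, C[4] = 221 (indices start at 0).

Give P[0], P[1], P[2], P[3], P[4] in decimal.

P[0] = 182, P[1] = 46, P[2] = 124, P[3] = 196, P[4] = 29

ECB decryption: P_i = D(K, C_i).
P[0]: D(K, 118) = 182.
P[1]: D(K, 238) = 46.
P[2]: D(K, 188) = 124.
P[3]: D(K, 4) = 196.
P[4]: D(K, 221) = 29.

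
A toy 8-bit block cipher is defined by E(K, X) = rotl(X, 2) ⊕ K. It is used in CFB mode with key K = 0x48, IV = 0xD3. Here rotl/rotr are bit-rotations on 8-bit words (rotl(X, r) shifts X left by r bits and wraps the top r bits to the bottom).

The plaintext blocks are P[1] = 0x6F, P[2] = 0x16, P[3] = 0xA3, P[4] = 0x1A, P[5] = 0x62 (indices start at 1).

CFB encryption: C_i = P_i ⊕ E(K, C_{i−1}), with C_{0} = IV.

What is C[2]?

C[2] = 0xFF

C[1]: E(K, 0xD3) = 0x07; 0x6F ⊕ 0x07 = 0x68.
C[2]: E(K, 0x68) = 0xE9; 0x16 ⊕ 0xE9 = 0xFF.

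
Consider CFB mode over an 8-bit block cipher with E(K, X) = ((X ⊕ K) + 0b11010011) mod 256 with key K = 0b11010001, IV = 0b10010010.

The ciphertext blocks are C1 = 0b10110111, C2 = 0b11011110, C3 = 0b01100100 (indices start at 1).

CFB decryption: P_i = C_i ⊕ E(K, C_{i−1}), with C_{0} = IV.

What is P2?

P2 = 0b11100111

P2: E(K, 0b10110111) = 0b00111001; 0b11011110 ⊕ 0b00111001 = 0b11100111.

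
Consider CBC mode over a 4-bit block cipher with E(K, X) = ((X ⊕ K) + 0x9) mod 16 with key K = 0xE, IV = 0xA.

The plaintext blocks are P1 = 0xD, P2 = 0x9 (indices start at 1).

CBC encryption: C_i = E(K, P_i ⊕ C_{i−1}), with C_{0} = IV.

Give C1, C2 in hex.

C1 = 0x2, C2 = 0xE

C1: P1 ⊕ 0xA = 0x7; E(K, 0x7) = 0x2.
C2: P2 ⊕ 0x2 = 0xB; E(K, 0xB) = 0xE.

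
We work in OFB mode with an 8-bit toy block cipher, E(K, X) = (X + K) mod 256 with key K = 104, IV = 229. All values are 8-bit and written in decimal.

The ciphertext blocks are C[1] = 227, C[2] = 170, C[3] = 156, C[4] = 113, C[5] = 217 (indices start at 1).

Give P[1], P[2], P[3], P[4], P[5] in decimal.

OFB decryption: S_i = E(K, S_{i−1}) with S_{0} = IV; P_i = C_i ⊕ S_i.
P[1]: S = E(K, 229) = 77; 227 ⊕ 77 = 174.
P[2]: S = E(K, 77) = 181; 170 ⊕ 181 = 31.
P[3]: S = E(K, 181) = 29; 156 ⊕ 29 = 129.
P[4]: S = E(K, 29) = 133; 113 ⊕ 133 = 244.
P[5]: S = E(K, 133) = 237; 217 ⊕ 237 = 52.

P[1] = 174, P[2] = 31, P[3] = 129, P[4] = 244, P[5] = 52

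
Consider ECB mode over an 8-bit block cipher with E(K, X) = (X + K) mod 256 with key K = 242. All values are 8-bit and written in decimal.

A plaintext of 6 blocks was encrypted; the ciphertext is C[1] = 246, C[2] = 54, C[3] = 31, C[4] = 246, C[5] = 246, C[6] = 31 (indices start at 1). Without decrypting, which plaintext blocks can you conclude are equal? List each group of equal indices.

ECB encrypts each block independently with the same key, so equal ciphertext blocks imply equal plaintext blocks.
C[1] = C[4] = C[5] = 246, so P[1] = P[4] = P[5].
C[3] = C[6] = 31, so P[3] = P[6].

P[1] = P[4] = P[5]; P[3] = P[6]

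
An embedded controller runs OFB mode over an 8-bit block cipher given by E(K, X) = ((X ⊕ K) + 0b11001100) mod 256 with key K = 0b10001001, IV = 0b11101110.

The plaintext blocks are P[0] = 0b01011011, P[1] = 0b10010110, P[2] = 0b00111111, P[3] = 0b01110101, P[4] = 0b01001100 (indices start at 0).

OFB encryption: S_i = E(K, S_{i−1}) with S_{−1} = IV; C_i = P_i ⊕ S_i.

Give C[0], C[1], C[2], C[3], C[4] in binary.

C[0] = 0b01101000, C[1] = 0b00010000, C[2] = 0b11100100, C[3] = 0b01101011, C[4] = 0b00101111

C[0]: S = E(K, 0b11101110) = 0b00110011; 0b01011011 ⊕ 0b00110011 = 0b01101000.
C[1]: S = E(K, 0b00110011) = 0b10000110; 0b10010110 ⊕ 0b10000110 = 0b00010000.
C[2]: S = E(K, 0b10000110) = 0b11011011; 0b00111111 ⊕ 0b11011011 = 0b11100100.
C[3]: S = E(K, 0b11011011) = 0b00011110; 0b01110101 ⊕ 0b00011110 = 0b01101011.
C[4]: S = E(K, 0b00011110) = 0b01100011; 0b01001100 ⊕ 0b01100011 = 0b00101111.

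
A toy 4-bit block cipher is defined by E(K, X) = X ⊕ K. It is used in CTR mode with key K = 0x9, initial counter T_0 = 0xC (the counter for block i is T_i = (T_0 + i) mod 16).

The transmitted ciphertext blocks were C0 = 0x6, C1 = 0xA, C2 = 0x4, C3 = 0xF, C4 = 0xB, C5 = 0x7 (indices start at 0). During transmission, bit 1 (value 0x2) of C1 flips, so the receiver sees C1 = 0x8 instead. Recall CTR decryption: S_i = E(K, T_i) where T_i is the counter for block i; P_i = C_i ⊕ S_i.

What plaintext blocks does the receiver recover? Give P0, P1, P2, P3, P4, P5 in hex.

Only C1 changed, to 0x8. In CTR, a change in C_i flips the same bit in P_i only; the keystream is unaffected. Decrypting the received ciphertext:
P0: T = 0xC, S = E(K, T) = 0x5; 0x6 ⊕ 0x5 = 0x3.
P1: T = 0xD, S = E(K, T) = 0x4; 0x8 ⊕ 0x4 = 0xC.
P2: T = 0xE, S = E(K, T) = 0x7; 0x4 ⊕ 0x7 = 0x3.
P3: T = 0xF, S = E(K, T) = 0x6; 0xF ⊕ 0x6 = 0x9.
P4: T = 0x0, S = E(K, T) = 0x9; 0xB ⊕ 0x9 = 0x2.
P5: T = 0x1, S = E(K, T) = 0x8; 0x7 ⊕ 0x8 = 0xF.
Blocks that differ from the original plaintext: P1.

P0 = 0x3, P1 = 0xC, P2 = 0x3, P3 = 0x9, P4 = 0x2, P5 = 0xF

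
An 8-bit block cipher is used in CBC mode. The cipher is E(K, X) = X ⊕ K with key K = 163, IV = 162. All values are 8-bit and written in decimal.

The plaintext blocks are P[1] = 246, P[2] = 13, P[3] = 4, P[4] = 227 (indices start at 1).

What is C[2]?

CBC encryption: C_i = E(K, P_i ⊕ C_{i−1}), with C_{0} = IV.
C[1]: P[1] ⊕ 162 = 84; E(K, 84) = 247.
C[2]: P[2] ⊕ 247 = 250; E(K, 250) = 89.

C[2] = 89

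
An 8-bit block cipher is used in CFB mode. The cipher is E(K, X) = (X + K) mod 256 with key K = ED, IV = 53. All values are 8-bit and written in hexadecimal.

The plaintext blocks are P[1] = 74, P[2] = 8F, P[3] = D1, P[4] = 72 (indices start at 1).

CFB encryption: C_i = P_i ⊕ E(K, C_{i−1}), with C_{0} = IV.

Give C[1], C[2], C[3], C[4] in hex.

C[1] = 34, C[2] = AE, C[3] = 4A, C[4] = 45

C[1]: E(K, 53) = 40; 74 ⊕ 40 = 34.
C[2]: E(K, 34) = 21; 8F ⊕ 21 = AE.
C[3]: E(K, AE) = 9B; D1 ⊕ 9B = 4A.
C[4]: E(K, 4A) = 37; 72 ⊕ 37 = 45.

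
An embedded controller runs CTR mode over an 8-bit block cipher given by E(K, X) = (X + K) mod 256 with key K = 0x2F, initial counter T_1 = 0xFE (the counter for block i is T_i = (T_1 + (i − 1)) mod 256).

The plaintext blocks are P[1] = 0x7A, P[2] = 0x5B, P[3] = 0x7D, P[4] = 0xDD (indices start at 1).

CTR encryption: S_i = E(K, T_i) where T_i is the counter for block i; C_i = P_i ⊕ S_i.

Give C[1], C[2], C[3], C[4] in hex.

C[1] = 0x57, C[2] = 0x75, C[3] = 0x52, C[4] = 0xED

C[1]: T = 0xFE, S = E(K, T) = 0x2D; 0x7A ⊕ 0x2D = 0x57.
C[2]: T = 0xFF, S = E(K, T) = 0x2E; 0x5B ⊕ 0x2E = 0x75.
C[3]: T = 0x00, S = E(K, T) = 0x2F; 0x7D ⊕ 0x2F = 0x52.
C[4]: T = 0x01, S = E(K, T) = 0x30; 0xDD ⊕ 0x30 = 0xED.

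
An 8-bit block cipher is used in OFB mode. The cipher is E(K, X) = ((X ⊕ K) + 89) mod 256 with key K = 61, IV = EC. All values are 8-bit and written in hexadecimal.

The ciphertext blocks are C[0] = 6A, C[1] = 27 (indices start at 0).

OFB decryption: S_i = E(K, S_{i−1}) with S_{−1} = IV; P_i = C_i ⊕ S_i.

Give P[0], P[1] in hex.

P[0]: S = E(K, EC) = 16; 6A ⊕ 16 = 7C.
P[1]: S = E(K, 16) = 00; 27 ⊕ 00 = 27.

P[0] = 7C, P[1] = 27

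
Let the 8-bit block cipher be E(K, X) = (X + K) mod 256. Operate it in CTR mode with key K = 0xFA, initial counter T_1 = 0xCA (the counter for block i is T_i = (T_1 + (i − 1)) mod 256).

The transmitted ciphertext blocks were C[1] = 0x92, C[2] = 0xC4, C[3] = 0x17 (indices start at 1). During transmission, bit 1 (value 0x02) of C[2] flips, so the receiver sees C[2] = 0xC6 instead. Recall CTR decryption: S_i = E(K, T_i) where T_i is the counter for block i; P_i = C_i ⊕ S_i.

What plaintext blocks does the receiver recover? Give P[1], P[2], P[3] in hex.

Only C[2] changed, to 0xC6. In CTR, a change in C_i flips the same bit in P_i only; the keystream is unaffected. Decrypting the received ciphertext:
P[1]: T = 0xCA, S = E(K, T) = 0xC4; 0x92 ⊕ 0xC4 = 0x56.
P[2]: T = 0xCB, S = E(K, T) = 0xC5; 0xC6 ⊕ 0xC5 = 0x03.
P[3]: T = 0xCC, S = E(K, T) = 0xC6; 0x17 ⊕ 0xC6 = 0xD1.
Blocks that differ from the original plaintext: P[2].

P[1] = 0x56, P[2] = 0x03, P[3] = 0xD1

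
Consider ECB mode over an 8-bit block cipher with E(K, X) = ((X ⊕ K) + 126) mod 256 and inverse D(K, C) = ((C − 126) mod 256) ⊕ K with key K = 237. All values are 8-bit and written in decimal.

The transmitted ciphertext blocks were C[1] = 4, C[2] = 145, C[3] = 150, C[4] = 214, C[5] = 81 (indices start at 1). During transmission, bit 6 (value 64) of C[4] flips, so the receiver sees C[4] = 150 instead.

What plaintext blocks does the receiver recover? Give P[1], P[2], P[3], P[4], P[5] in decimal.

P[1] = 107, P[2] = 254, P[3] = 245, P[4] = 245, P[5] = 62

ECB decryption: P_i = D(K, C_i).
Only C[4] changed, to 150. In ECB, a change in C_i affects only P_i. Decrypting the received ciphertext:
P[1]: D(K, 4) = 107.
P[2]: D(K, 145) = 254.
P[3]: D(K, 150) = 245.
P[4]: D(K, 150) = 245.
P[5]: D(K, 81) = 62.
Blocks that differ from the original plaintext: P[4].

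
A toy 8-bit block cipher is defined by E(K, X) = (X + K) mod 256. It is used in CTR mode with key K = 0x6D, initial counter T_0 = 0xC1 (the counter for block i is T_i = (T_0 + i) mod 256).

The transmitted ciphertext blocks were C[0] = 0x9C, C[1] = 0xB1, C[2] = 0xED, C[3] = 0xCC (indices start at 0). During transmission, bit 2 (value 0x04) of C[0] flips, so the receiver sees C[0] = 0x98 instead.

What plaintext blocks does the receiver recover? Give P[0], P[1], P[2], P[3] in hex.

P[0] = 0xB6, P[1] = 0x9E, P[2] = 0xDD, P[3] = 0xFD

CTR decryption: S_i = E(K, T_i) where T_i is the counter for block i; P_i = C_i ⊕ S_i.
Only C[0] changed, to 0x98. In CTR, a change in C_i flips the same bit in P_i only; the keystream is unaffected. Decrypting the received ciphertext:
P[0]: T = 0xC1, S = E(K, T) = 0x2E; 0x98 ⊕ 0x2E = 0xB6.
P[1]: T = 0xC2, S = E(K, T) = 0x2F; 0xB1 ⊕ 0x2F = 0x9E.
P[2]: T = 0xC3, S = E(K, T) = 0x30; 0xED ⊕ 0x30 = 0xDD.
P[3]: T = 0xC4, S = E(K, T) = 0x31; 0xCC ⊕ 0x31 = 0xFD.
Blocks that differ from the original plaintext: P[0].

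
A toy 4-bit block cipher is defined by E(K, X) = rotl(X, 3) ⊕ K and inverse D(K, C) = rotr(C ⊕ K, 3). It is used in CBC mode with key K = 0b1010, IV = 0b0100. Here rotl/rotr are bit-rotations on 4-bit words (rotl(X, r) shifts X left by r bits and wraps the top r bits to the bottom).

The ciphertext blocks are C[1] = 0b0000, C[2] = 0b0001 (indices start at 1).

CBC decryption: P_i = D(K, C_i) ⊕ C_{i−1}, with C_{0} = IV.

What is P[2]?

P[2]: D(K, 0b0001) = 0b0111; 0b0111 ⊕ 0b0000 = 0b0111.

P[2] = 0b0111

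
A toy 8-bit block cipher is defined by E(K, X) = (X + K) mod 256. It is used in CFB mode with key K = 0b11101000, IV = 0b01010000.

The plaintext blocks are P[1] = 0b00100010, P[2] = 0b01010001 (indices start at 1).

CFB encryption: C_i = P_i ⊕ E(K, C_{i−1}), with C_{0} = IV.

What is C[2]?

C[1]: E(K, 0b01010000) = 0b00111000; 0b00100010 ⊕ 0b00111000 = 0b00011010.
C[2]: E(K, 0b00011010) = 0b00000010; 0b01010001 ⊕ 0b00000010 = 0b01010011.

C[2] = 0b01010011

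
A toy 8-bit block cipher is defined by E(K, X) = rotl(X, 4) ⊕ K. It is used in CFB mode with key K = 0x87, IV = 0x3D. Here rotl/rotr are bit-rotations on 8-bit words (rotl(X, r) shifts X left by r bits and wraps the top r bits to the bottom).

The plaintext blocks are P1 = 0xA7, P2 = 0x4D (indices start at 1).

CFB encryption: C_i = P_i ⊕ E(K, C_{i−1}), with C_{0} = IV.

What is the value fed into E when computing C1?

0x3D

C1: E(K, 0x3D) = 0x54; 0xA7 ⊕ 0x54 = 0xF3.
So the input to E for block 1 is 0x3D.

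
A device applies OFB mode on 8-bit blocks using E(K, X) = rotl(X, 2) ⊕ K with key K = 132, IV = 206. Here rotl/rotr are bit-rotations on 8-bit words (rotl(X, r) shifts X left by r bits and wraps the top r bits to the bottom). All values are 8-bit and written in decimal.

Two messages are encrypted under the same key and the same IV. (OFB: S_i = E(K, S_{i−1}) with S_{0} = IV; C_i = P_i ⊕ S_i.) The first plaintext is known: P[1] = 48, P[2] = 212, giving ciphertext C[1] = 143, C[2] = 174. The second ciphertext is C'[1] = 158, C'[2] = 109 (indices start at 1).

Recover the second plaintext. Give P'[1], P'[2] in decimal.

In OFB with a reused IV, both messages share the same keystream S_i, so C_i ⊕ C'_i = P_i ⊕ P'_i and thus P'_i = P_i ⊕ C_i ⊕ C'_i.
P'[1]: 48 ⊕ 143 ⊕ 158 = 33.
P'[2]: 212 ⊕ 174 ⊕ 109 = 23.

P'[1] = 33, P'[2] = 23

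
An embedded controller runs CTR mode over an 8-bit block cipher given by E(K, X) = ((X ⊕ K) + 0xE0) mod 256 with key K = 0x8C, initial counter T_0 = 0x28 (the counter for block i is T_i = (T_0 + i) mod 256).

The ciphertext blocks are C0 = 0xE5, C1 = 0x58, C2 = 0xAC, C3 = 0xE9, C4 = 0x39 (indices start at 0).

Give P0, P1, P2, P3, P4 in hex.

P0 = 0x61, P1 = 0xDD, P2 = 0x2A, P3 = 0x6E, P4 = 0xB9

CTR decryption: S_i = E(K, T_i) where T_i is the counter for block i; P_i = C_i ⊕ S_i.
P0: T = 0x28, S = E(K, T) = 0x84; 0xE5 ⊕ 0x84 = 0x61.
P1: T = 0x29, S = E(K, T) = 0x85; 0x58 ⊕ 0x85 = 0xDD.
P2: T = 0x2A, S = E(K, T) = 0x86; 0xAC ⊕ 0x86 = 0x2A.
P3: T = 0x2B, S = E(K, T) = 0x87; 0xE9 ⊕ 0x87 = 0x6E.
P4: T = 0x2C, S = E(K, T) = 0x80; 0x39 ⊕ 0x80 = 0xB9.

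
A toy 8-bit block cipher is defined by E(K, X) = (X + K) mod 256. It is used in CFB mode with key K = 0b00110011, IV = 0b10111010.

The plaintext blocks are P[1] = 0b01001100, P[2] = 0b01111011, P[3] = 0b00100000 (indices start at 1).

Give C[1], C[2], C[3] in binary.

CFB encryption: C_i = P_i ⊕ E(K, C_{i−1}), with C_{0} = IV.
C[1]: E(K, 0b10111010) = 0b11101101; 0b01001100 ⊕ 0b11101101 = 0b10100001.
C[2]: E(K, 0b10100001) = 0b11010100; 0b01111011 ⊕ 0b11010100 = 0b10101111.
C[3]: E(K, 0b10101111) = 0b11100010; 0b00100000 ⊕ 0b11100010 = 0b11000010.

C[1] = 0b10100001, C[2] = 0b10101111, C[3] = 0b11000010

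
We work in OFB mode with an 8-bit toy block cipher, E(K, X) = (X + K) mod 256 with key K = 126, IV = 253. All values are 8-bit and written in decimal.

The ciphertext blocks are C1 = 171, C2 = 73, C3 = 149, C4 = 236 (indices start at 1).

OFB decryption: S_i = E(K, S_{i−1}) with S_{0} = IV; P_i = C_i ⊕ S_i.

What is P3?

P1: S = E(K, 253) = 123; 171 ⊕ 123 = 208.
P2: S = E(K, 123) = 249; 73 ⊕ 249 = 176.
P3: S = E(K, 249) = 119; 149 ⊕ 119 = 226.

P3 = 226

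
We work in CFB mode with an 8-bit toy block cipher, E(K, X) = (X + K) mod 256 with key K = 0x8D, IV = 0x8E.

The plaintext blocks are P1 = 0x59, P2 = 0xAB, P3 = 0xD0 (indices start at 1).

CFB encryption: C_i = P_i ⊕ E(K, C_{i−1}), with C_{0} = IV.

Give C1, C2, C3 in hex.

C1 = 0x42, C2 = 0x64, C3 = 0x21

C1: E(K, 0x8E) = 0x1B; 0x59 ⊕ 0x1B = 0x42.
C2: E(K, 0x42) = 0xCF; 0xAB ⊕ 0xCF = 0x64.
C3: E(K, 0x64) = 0xF1; 0xD0 ⊕ 0xF1 = 0x21.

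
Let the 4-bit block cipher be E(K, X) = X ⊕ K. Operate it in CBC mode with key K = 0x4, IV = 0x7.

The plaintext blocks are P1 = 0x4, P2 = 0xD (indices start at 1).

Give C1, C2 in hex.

CBC encryption: C_i = E(K, P_i ⊕ C_{i−1}), with C_{0} = IV.
C1: P1 ⊕ 0x7 = 0x3; E(K, 0x3) = 0x7.
C2: P2 ⊕ 0x7 = 0xA; E(K, 0xA) = 0xE.

C1 = 0x7, C2 = 0xE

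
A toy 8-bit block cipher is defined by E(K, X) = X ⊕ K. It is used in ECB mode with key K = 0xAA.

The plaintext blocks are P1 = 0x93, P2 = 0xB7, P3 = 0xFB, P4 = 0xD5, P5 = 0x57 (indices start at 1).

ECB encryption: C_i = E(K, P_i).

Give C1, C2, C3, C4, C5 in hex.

C1 = 0x39, C2 = 0x1D, C3 = 0x51, C4 = 0x7F, C5 = 0xFD

C1: E(K, 0x93) = 0x39.
C2: E(K, 0xB7) = 0x1D.
C3: E(K, 0xFB) = 0x51.
C4: E(K, 0xD5) = 0x7F.
C5: E(K, 0x57) = 0xFD.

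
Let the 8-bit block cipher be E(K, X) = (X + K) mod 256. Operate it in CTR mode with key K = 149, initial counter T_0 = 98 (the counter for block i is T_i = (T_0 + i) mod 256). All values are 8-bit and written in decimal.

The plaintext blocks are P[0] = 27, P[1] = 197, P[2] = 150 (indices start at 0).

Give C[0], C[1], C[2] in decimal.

CTR encryption: S_i = E(K, T_i) where T_i is the counter for block i; C_i = P_i ⊕ S_i.
C[0]: T = 98, S = E(K, T) = 247; 27 ⊕ 247 = 236.
C[1]: T = 99, S = E(K, T) = 248; 197 ⊕ 248 = 61.
C[2]: T = 100, S = E(K, T) = 249; 150 ⊕ 249 = 111.

C[0] = 236, C[1] = 61, C[2] = 111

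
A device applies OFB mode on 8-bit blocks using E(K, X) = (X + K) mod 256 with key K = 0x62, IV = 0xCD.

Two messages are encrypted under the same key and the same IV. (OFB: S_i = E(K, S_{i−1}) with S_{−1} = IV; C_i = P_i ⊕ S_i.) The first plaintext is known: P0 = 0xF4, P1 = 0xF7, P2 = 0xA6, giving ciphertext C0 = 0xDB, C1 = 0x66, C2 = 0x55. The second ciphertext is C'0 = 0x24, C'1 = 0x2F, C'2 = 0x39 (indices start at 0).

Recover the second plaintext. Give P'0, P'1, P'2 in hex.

P'0 = 0x0B, P'1 = 0xBE, P'2 = 0xCA

In OFB with a reused IV, both messages share the same keystream S_i, so C_i ⊕ C'_i = P_i ⊕ P'_i and thus P'_i = P_i ⊕ C_i ⊕ C'_i.
P'0: 0xF4 ⊕ 0xDB ⊕ 0x24 = 0x0B.
P'1: 0xF7 ⊕ 0x66 ⊕ 0x2F = 0xBE.
P'2: 0xA6 ⊕ 0x55 ⊕ 0x39 = 0xCA.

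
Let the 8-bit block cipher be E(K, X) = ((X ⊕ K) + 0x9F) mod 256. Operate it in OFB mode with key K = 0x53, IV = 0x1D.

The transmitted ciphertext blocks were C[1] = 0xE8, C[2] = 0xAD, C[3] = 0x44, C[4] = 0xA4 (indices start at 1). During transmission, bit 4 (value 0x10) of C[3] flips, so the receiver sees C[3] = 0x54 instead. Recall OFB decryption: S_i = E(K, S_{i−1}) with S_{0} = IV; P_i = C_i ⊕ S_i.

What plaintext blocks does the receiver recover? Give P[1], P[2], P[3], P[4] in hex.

P[1] = 0x05, P[2] = 0xF0, P[3] = 0xF9, P[4] = 0x39

Only C[3] changed, to 0x54. In OFB, a change in C_i flips the same bit in P_i only; the keystream is unaffected. Decrypting the received ciphertext:
P[1]: S = E(K, 0x1D) = 0xED; 0xE8 ⊕ 0xED = 0x05.
P[2]: S = E(K, 0xED) = 0x5D; 0xAD ⊕ 0x5D = 0xF0.
P[3]: S = E(K, 0x5D) = 0xAD; 0x54 ⊕ 0xAD = 0xF9.
P[4]: S = E(K, 0xAD) = 0x9D; 0xA4 ⊕ 0x9D = 0x39.
Blocks that differ from the original plaintext: P[3].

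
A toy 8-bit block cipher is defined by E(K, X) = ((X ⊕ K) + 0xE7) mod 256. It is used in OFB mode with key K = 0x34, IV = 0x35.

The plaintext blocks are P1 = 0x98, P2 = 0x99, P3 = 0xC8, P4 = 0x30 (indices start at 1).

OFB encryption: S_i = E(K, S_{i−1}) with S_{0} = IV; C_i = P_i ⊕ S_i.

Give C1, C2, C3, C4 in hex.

C1: S = E(K, 0x35) = 0xE8; 0x98 ⊕ 0xE8 = 0x70.
C2: S = E(K, 0xE8) = 0xC3; 0x99 ⊕ 0xC3 = 0x5A.
C3: S = E(K, 0xC3) = 0xDE; 0xC8 ⊕ 0xDE = 0x16.
C4: S = E(K, 0xDE) = 0xD1; 0x30 ⊕ 0xD1 = 0xE1.

C1 = 0x70, C2 = 0x5A, C3 = 0x16, C4 = 0xE1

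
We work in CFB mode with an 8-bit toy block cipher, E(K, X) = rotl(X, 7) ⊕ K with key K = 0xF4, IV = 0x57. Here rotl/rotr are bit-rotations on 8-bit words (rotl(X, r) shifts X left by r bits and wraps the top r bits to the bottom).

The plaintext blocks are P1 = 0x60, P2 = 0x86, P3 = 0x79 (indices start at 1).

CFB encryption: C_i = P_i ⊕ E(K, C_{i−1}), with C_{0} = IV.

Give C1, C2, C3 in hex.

C1 = 0x3F, C2 = 0xED, C3 = 0x7B

C1: E(K, 0x57) = 0x5F; 0x60 ⊕ 0x5F = 0x3F.
C2: E(K, 0x3F) = 0x6B; 0x86 ⊕ 0x6B = 0xED.
C3: E(K, 0xED) = 0x02; 0x79 ⊕ 0x02 = 0x7B.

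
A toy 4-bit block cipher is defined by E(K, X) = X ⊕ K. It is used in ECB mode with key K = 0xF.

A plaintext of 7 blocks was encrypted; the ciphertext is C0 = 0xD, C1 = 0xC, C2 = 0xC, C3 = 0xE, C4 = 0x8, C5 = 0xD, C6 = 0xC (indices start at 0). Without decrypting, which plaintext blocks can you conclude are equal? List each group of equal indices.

P0 = P5; P1 = P2 = P6

ECB encrypts each block independently with the same key, so equal ciphertext blocks imply equal plaintext blocks.
C0 = C5 = 0xD, so P0 = P5.
C1 = C2 = C6 = 0xC, so P1 = P2 = P6.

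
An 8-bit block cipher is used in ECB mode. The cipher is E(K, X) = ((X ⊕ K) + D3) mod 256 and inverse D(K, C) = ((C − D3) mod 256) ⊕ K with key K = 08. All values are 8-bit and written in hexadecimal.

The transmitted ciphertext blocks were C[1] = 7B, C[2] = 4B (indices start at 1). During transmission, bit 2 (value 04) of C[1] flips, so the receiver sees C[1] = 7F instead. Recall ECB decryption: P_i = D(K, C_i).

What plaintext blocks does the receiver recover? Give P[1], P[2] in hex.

Only C[1] changed, to 7F. In ECB, a change in C_i affects only P_i. Decrypting the received ciphertext:
P[1]: D(K, 7F) = A4.
P[2]: D(K, 4B) = 70.
Blocks that differ from the original plaintext: P[1].

P[1] = A4, P[2] = 70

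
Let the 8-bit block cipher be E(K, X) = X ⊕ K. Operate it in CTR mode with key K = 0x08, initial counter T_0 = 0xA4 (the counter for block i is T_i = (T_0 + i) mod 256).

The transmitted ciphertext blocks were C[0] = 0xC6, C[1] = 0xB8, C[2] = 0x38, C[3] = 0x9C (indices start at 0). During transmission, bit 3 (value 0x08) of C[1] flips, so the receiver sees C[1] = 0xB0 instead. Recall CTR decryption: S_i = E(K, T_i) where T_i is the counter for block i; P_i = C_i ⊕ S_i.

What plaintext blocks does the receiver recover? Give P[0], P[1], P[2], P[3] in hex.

Only C[1] changed, to 0xB0. In CTR, a change in C_i flips the same bit in P_i only; the keystream is unaffected. Decrypting the received ciphertext:
P[0]: T = 0xA4, S = E(K, T) = 0xAC; 0xC6 ⊕ 0xAC = 0x6A.
P[1]: T = 0xA5, S = E(K, T) = 0xAD; 0xB0 ⊕ 0xAD = 0x1D.
P[2]: T = 0xA6, S = E(K, T) = 0xAE; 0x38 ⊕ 0xAE = 0x96.
P[3]: T = 0xA7, S = E(K, T) = 0xAF; 0x9C ⊕ 0xAF = 0x33.
Blocks that differ from the original plaintext: P[1].

P[0] = 0x6A, P[1] = 0x1D, P[2] = 0x96, P[3] = 0x33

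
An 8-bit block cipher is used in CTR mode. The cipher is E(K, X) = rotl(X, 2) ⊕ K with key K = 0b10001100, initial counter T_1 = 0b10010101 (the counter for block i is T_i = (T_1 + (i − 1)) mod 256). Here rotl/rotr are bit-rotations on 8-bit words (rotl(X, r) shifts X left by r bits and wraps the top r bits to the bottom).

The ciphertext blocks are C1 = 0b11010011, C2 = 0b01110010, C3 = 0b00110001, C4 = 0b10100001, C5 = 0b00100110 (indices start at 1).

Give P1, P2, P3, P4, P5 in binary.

CTR decryption: S_i = E(K, T_i) where T_i is the counter for block i; P_i = C_i ⊕ S_i.
P1: T = 0b10010101, S = E(K, T) = 0b11011010; 0b11010011 ⊕ 0b11011010 = 0b00001001.
P2: T = 0b10010110, S = E(K, T) = 0b11010110; 0b01110010 ⊕ 0b11010110 = 0b10100100.
P3: T = 0b10010111, S = E(K, T) = 0b11010010; 0b00110001 ⊕ 0b11010010 = 0b11100011.
P4: T = 0b10011000, S = E(K, T) = 0b11101110; 0b10100001 ⊕ 0b11101110 = 0b01001111.
P5: T = 0b10011001, S = E(K, T) = 0b11101010; 0b00100110 ⊕ 0b11101010 = 0b11001100.

P1 = 0b00001001, P2 = 0b10100100, P3 = 0b11100011, P4 = 0b01001111, P5 = 0b11001100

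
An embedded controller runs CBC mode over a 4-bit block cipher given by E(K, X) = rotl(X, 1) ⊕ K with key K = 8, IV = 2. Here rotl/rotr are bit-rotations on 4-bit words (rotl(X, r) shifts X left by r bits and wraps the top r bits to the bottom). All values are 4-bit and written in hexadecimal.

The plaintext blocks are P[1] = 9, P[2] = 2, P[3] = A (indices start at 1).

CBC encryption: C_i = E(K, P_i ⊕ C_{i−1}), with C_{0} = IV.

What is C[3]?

C[1]: P[1] ⊕ 2 = B; E(K, B) = F.
C[2]: P[2] ⊕ F = D; E(K, D) = 3.
C[3]: P[3] ⊕ 3 = 9; E(K, 9) = B.

C[3] = B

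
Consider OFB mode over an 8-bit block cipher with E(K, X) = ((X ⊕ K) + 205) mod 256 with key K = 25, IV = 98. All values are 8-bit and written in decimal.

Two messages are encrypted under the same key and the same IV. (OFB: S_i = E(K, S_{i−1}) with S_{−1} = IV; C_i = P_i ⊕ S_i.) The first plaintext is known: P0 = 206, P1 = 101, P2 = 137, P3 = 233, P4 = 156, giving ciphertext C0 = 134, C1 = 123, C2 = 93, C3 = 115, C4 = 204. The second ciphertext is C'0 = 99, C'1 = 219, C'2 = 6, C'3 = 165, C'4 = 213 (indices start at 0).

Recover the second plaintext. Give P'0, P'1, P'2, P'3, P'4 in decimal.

P'0 = 43, P'1 = 197, P'2 = 210, P'3 = 63, P'4 = 133

In OFB with a reused IV, both messages share the same keystream S_i, so C_i ⊕ C'_i = P_i ⊕ P'_i and thus P'_i = P_i ⊕ C_i ⊕ C'_i.
P'0: 206 ⊕ 134 ⊕ 99 = 43.
P'1: 101 ⊕ 123 ⊕ 219 = 197.
P'2: 137 ⊕ 93 ⊕ 6 = 210.
P'3: 233 ⊕ 115 ⊕ 165 = 63.
P'4: 156 ⊕ 204 ⊕ 213 = 133.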